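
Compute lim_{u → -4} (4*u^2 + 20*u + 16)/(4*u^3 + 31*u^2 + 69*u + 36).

-12/13

Since u = -4 makes numerator and denominator zero, (u + 4) divides both.
Cancelling it gives (4*u + 4)/(4*u^2 + 15*u + 9); now plug in u = -4 to get -12/13.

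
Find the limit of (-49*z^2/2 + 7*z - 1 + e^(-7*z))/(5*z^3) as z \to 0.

Direct substitution gives 0/0.
Apply L'Hôpital: lim (-49*z + 7 - 7*e^(-7*z))/(15*z^2), still 0/0.
Apply L'Hôpital: lim (-49 + 49*e^(-7*z))/(30*z), still 0/0.
After 3 applications of L'Hôpital's rule the quotient is (-343*e^(-7*z))/(30); substituting z = 0 gives -343/30.

-343/30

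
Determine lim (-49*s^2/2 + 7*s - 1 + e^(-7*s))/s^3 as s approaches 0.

-343/6

Direct substitution gives 0/0.
Apply L'Hôpital: lim (-49*s + 7 - 7*e^(-7*s))/(3*s^2), still 0/0.
Apply L'Hôpital: lim (-49 + 49*e^(-7*s))/(6*s), still 0/0.
After 3 applications of L'Hôpital's rule the quotient is (-343*e^(-7*s))/(6); substituting s = 0 gives -343/6.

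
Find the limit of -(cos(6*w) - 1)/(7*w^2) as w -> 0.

Direct substitution gives 0/0.
Apply L'Hôpital: lim (-6*sin(6*w))/(-14*w), still 0/0.
After 2 applications of L'Hôpital's rule the quotient is (-36*cos(6*w))/(-14); substituting w = 0 gives 18/7.

18/7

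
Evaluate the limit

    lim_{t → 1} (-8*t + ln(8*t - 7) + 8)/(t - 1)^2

Direct substitution gives 0/0.
Apply L'Hôpital: lim (-8 + 8/(8*t - 7))/(2*t - 2), still 0/0.
After 2 applications of L'Hôpital's rule the quotient is (-64/(8*t - 7)^2)/(2); substituting t = 1 gives -32.

-32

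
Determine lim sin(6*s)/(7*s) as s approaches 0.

Substitution gives 0/0.
Write it as (6/7)·sin(6s)/(6s); since sin(u)/u → 1, the limit is 6/7.

6/7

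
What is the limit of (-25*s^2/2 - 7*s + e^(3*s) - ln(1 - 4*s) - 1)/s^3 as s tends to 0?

155/6

Substitution gives 0/0; apply L'Hôpital's rule 3 times.
After differentiating numerator and denominator 3 times the quotient is (27*e^(3*s) - 128/(4*s - 1)^3)/(6); at s = 0 this is 155/6.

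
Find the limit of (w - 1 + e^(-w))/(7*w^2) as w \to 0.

1/14

Direct substitution gives 0/0.
Apply L'Hôpital: lim (1 - e^(-w))/(14*w), still 0/0.
After 2 applications of L'Hôpital's rule the quotient is (e^(-w))/(14); substituting w = 0 gives 1/14.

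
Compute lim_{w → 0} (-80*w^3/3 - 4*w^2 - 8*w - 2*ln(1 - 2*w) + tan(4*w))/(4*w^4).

2

Substitution gives 0/0 (the numerator vanishes to order 4).
Expand each term to order w^4: the coefficient of w^4 in tan(4w) is 0 and in -2·ln(1 - 2w) is 8.
Lower-order terms cancel with the polynomial part, so the numerator is (8)·w^4 + o(w^4), and the limit is (8)/(4) = 2.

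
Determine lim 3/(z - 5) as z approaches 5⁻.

-∞

As z → 5⁻, (z - 5) → 0⁻, so (z - 5)^1 → 0⁻ and 3/(z - 5)^1 → -∞.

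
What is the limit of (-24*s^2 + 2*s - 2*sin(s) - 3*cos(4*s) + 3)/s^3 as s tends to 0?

1/3

Substitution gives 0/0; apply L'Hôpital's rule 3 times.
After differentiating numerator and denominator 3 times the quotient is (-192*sin(4*s) + 2*cos(s))/(6); at s = 0 this is 1/3.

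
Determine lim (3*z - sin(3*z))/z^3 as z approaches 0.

Direct substitution gives 0/0.
Apply L'Hôpital: lim (3 - 3*cos(3*z))/(3*z^2), still 0/0.
Apply L'Hôpital: lim (9*sin(3*z))/(6*z), still 0/0.
After 3 applications of L'Hôpital's rule the quotient is (27*cos(3*z))/(6); substituting z = 0 gives 9/2.

9/2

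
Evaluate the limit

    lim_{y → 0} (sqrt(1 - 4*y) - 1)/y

-2

Substitution gives 0/0. Multiply numerator and denominator by the conjugate √(1 - 4y) + √1.
The numerator becomes (1 - 4y) − 1 = -4y, so the expression simplifies to -4/(√(1 - 4y) + √1).
Letting y → 0 gives -4/(2√1) = -2.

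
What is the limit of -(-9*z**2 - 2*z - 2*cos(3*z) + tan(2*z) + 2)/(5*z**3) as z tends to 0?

-8/15

Substitution gives 0/0 (the numerator vanishes to order 3).
Expand each term to order z^3: the coefficient of z^3 in tan(2z) is 8/3 and in -2·cos(3z) is 0.
Lower-order terms cancel with the polynomial part, so the numerator is (8/3)·z^3 + o(z^3), and the limit is (8/3)/(-5) = -8/15.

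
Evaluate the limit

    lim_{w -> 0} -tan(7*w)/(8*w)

Substitution gives 0/0.
Since tan(u)/u → 1 as u → 0, tan(7w)/(7w) → 1 and the limit is 7/(-8) = -7/8.

-7/8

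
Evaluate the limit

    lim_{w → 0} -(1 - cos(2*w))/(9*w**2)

Substitution gives 0/0.
Use (1 − cos u)/u² → 1/2 with u = 2w: the limit is 2²/(2·(-9)) = -2/9.

-2/9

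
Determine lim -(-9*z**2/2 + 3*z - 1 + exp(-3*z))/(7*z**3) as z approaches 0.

Direct substitution gives 0/0.
Apply L'Hôpital: lim (-9*z + 3 - 3*e^(-3*z))/(-21*z^2), still 0/0.
Apply L'Hôpital: lim (-9 + 9*e^(-3*z))/(-42*z), still 0/0.
After 3 applications of L'Hôpital's rule the quotient is (-27*e^(-3*z))/(-42); substituting z = 0 gives 9/14.

9/14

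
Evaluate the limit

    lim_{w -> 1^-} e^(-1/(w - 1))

As w → 1⁻, -1/(w - 1) → +∞, so e^(-1/(w - 1)) → ∞.

∞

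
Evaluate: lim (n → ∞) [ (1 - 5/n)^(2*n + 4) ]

Let L be the limit and take ln: ln L = lim (2n + 4)·ln(1 - 5/n) = lim (2n + 4)·(-5/n + O(1/n²)) = -10.
Hence L = e^(-10).

e^(-10)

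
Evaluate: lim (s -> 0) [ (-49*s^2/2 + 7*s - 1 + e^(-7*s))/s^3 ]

-343/6

Direct substitution gives 0/0.
Apply L'Hôpital: lim (-49*s + 7 - 7*e^(-7*s))/(3*s^2), still 0/0.
Apply L'Hôpital: lim (-49 + 49*e^(-7*s))/(6*s), still 0/0.
After 3 applications of L'Hôpital's rule the quotient is (-343*e^(-7*s))/(6); substituting s = 0 gives -343/6.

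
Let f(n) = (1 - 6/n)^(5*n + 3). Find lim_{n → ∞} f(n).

e^(-30)

The base → 1 and the exponent → ∞: a 1^∞ form.
Take logarithms: (5n + 3)·ln(1 - 6/n). Since ln(1+u) ~ u for small u, this behaves like (5n)·(-6/n) → -30.
So the limit is e^(-30).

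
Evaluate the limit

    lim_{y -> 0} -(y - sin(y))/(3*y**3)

Direct substitution gives 0/0.
Apply L'Hôpital: lim (1 - cos(y))/(-9*y^2), still 0/0.
Apply L'Hôpital: lim (sin(y))/(-18*y), still 0/0.
After 3 applications of L'Hôpital's rule the quotient is (cos(y))/(-18); substituting y = 0 gives -1/18.

-1/18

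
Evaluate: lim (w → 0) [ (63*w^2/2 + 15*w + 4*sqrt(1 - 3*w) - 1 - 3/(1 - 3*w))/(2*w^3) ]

Substitution gives 0/0 (the numerator vanishes to order 3).
Expand each term to order w^3: the coefficient of w^3 in -3·1/(1 - 3w) is -81 and in 4·√(1 - 3w) is -27/4.
Lower-order terms cancel with the polynomial part, so the numerator is (-351/4)·w^3 + o(w^3), and the limit is (-351/4)/(2) = -351/8.

-351/8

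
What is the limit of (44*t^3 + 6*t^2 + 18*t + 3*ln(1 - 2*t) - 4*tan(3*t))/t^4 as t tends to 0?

Substitution gives 0/0; apply L'Hôpital's rule 4 times.
After differentiating numerator and denominator 4 times the quotient is (2592*tan(3*t)/cos(3*t)^2 - 7776*tan(3*t)/cos(3*t)^4 - 288/(2*t - 1)^4)/(24); at t = 0 this is -12.

-12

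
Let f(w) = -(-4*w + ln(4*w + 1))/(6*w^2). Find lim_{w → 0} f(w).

4/3

Direct substitution gives 0/0.
Apply L'Hôpital: lim (-4 + 4/(4*w + 1))/(-12*w), still 0/0.
After 2 applications of L'Hôpital's rule the quotient is (-16/(4*w + 1)^2)/(-12); substituting w = 0 gives 4/3.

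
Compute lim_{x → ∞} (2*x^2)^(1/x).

Base → ∞ and exponent → 0: an ∞^0 form.
Take logs: (1/x)·ln(2·x^2) = (ln 2 + 2·ln x)/x → 0.
So the limit is e^0 = 1.

1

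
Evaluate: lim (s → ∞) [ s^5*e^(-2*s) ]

0

Write as s^5/e^{2s}, an ∞/∞ form.
Exponential growth dominates any polynomial, so repeated L'Hôpital (or the standard result) gives 0.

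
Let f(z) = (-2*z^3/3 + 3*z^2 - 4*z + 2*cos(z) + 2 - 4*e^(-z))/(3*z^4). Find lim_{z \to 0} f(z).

-1/36

Substitution gives 0/0 (the numerator vanishes to order 4).
Expand each term to order z^4: the coefficient of z^4 in 2·cos(z) is 1/12 and in -4·e^(-z) is -1/6.
Lower-order terms cancel with the polynomial part, so the numerator is (-1/12)·z^4 + o(z^4), and the limit is (-1/12)/(3) = -1/36.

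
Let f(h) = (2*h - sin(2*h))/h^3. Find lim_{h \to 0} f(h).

Direct substitution gives 0/0.
Apply L'Hôpital: lim (2 - 2*cos(2*h))/(3*h^2), still 0/0.
Apply L'Hôpital: lim (4*sin(2*h))/(6*h), still 0/0.
After 3 applications of L'Hôpital's rule the quotient is (8*cos(2*h))/(6); substituting h = 0 gives 4/3.

4/3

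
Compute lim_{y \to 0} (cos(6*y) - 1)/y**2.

Direct substitution gives 0/0.
Apply L'Hôpital: lim (-6*sin(6*y))/(2*y), still 0/0.
After 2 applications of L'Hôpital's rule the quotient is (-36*cos(6*y))/(2); substituting y = 0 gives -18.

-18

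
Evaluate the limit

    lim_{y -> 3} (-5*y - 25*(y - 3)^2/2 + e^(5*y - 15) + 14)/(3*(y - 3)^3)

125/18

Direct substitution gives 0/0.
Apply L'Hôpital: lim (-25*y + 5*e^(5*y - 15) + 70)/(9*(y - 3)^2), still 0/0.
Apply L'Hôpital: lim (25*e^(5*y - 15) - 25)/(18*y - 54), still 0/0.
After 3 applications of L'Hôpital's rule the quotient is (125*e^(5*y - 15))/(18); substituting y = 3 gives 125/18.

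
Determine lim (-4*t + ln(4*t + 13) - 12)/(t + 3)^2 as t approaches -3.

Direct substitution gives 0/0.
Apply L'Hôpital: lim (-4 + 4/(4*t + 13))/(2*t + 6), still 0/0.
After 2 applications of L'Hôpital's rule the quotient is (-16/(4*t + 13)^2)/(2); substituting t = -3 gives -8.

-8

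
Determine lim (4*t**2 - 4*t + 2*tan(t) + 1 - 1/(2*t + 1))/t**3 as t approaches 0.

Substitution gives 0/0 (the numerator vanishes to order 3).
Expand each term to order t^3: the coefficient of t^3 in −1/(1 + 2t) is 8 and in 2·tan(t) is 2/3.
Lower-order terms cancel with the polynomial part, so the numerator is (26/3)·t^3 + o(t^3), and the limit is (26/3)/(1) = 26/3.

26/3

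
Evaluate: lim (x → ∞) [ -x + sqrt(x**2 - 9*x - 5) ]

An ∞ − ∞ form. Rationalising with the conjugate, the difference becomes (-9x - 5) / (√(x^2 - 9*x - 5) + x).
For large x the denominator behaves like 2·x, so the quotient tends to -9/2 = -9/2.

-9/2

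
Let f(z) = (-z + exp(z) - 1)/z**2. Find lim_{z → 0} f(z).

Direct substitution gives 0/0.
Apply L'Hôpital: lim (e^(z) - 1)/(2*z), still 0/0.
After 2 applications of L'Hôpital's rule the quotient is (e^(z))/(2); substituting z = 0 gives 1/2.

1/2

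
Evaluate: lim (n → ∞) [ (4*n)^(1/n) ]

Base → ∞ and exponent → 0: an ∞^0 form.
Take logs: (1/n)·ln(4·n^1) = (ln 4 + 1·ln n)/n → 0.
So the limit is e^0 = 1.

1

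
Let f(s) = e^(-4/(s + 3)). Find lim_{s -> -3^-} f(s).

∞

As s → -3⁻, -4/(s + 3) → +∞, so e^(-4/(s + 3)) → ∞.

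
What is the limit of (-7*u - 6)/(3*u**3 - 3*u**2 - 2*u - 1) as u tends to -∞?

0

The denominator has degree 3 and the numerator degree 1. Dividing numerator and denominator by u^3 sends every term to 0 except the leading denominator term, so the limit is 0.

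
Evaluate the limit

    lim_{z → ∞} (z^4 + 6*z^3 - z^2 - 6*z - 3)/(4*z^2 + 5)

The numerator has higher degree (4 > 2); the quotient behaves like (1/(4))·z^2 for large |z|.
As z → +∞ this diverges to ∞.

∞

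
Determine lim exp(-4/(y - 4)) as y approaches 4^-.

∞

As y → 4⁻, -4/(y - 4) → +∞, so e^(-4/(y - 4)) → ∞.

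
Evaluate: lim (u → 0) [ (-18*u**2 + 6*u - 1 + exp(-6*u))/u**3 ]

-36

Direct substitution gives 0/0.
Apply L'Hôpital: lim (-36*u + 6 - 6*e^(-6*u))/(3*u^2), still 0/0.
Apply L'Hôpital: lim (-36 + 36*e^(-6*u))/(6*u), still 0/0.
After 3 applications of L'Hôpital's rule the quotient is (-216*e^(-6*u))/(6); substituting u = 0 gives -36.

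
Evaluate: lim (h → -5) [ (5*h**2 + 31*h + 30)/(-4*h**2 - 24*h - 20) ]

Direct substitution gives 0/0, so factor. Both numerator and denominator have (h + 5) as a factor.
After cancelling, the expression reduces to (5*h + 6)/(-4*h - 4).
Substituting h = -5 gives -19/16.

-19/16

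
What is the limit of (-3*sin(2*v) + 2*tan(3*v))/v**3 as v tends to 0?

Substitution gives 0/0 (the numerator vanishes to order 3).
Expand each term to order v^3: the coefficient of v^3 in -3·sin(2v) is 4 and in 2·tan(3v) is 18.
Lower-order terms cancel with the polynomial part, so the numerator is (22)·v^3 + o(v^3), and the limit is (22)/(1) = 22.

22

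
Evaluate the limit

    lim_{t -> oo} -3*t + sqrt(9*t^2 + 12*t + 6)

2

An ∞ − ∞ form. Rationalising with the conjugate, the difference becomes (12t + 6) / (√(9*t^2 + 12*t + 6) + 3t).
For large t the denominator behaves like 2·3t, so the quotient tends to 12/6 = 2.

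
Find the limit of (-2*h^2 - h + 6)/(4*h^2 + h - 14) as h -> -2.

-7/15

Since h = -2 makes numerator and denominator zero, (h + 2) divides both.
Cancelling it gives (3 - 2*h)/(4*h - 7); now plug in h = -2 to get -7/15.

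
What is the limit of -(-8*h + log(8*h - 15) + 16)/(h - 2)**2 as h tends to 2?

32

Direct substitution gives 0/0.
Apply L'Hôpital: lim (-8 + 8/(8*h - 15))/(4 - 2*h), still 0/0.
After 2 applications of L'Hôpital's rule the quotient is (-64/(8*h - 15)^2)/(-2); substituting h = 2 gives 32.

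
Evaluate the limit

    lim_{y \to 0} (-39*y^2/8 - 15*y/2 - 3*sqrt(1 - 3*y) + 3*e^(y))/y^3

Substitution gives 0/0 (the numerator vanishes to order 3).
Expand each term to order y^3: the coefficient of y^3 in -3·√(1 - 3y) is 81/16 and in 3·e^(y) is 1/2.
Lower-order terms cancel with the polynomial part, so the numerator is (89/16)·y^3 + o(y^3), and the limit is (89/16)/(1) = 89/16.

89/16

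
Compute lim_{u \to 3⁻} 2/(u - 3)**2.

As u → 3⁻, (u - 3) → 0⁻, so (u - 3)^2 → 0⁺ and 2/(u - 3)^2 → ∞.

∞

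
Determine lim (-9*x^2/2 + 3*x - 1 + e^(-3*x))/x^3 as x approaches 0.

-9/2

Direct substitution gives 0/0.
Apply L'Hôpital: lim (-9*x + 3 - 3*e^(-3*x))/(3*x^2), still 0/0.
Apply L'Hôpital: lim (-9 + 9*e^(-3*x))/(6*x), still 0/0.
After 3 applications of L'Hôpital's rule the quotient is (-27*e^(-3*x))/(6); substituting x = 0 gives -9/2.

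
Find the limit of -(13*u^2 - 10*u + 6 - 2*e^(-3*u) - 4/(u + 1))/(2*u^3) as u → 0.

Substitution gives 0/0; apply L'Hôpital's rule 3 times.
After differentiating numerator and denominator 3 times the quotient is (54*e^(-3*u) + 24/(u + 1)^4)/(-12); at u = 0 this is -13/2.

-13/2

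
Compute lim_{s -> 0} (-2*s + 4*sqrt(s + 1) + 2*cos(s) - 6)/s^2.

-3/2

Substitution gives 0/0; apply L'Hôpital's rule 2 times.
After differentiating numerator and denominator 2 times the quotient is (-2*cos(s) - 1/(s + 1)^(3/2))/(2); at s = 0 this is -3/2.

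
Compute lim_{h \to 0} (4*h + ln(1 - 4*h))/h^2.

-8

Direct substitution gives 0/0.
Apply L'Hôpital: lim (4 - 4/(1 - 4*h))/(2*h), still 0/0.
After 2 applications of L'Hôpital's rule the quotient is (-16/(1 - 4*h)^2)/(2); substituting h = 0 gives -8.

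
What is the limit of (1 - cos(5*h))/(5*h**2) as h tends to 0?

Substitution gives 0/0.
Use (1 − cos u)/u² → 1/2 with u = 5h: the limit is 5²/(2·5) = 5/2.

5/2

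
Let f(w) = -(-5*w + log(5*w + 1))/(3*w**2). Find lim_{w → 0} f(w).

25/6

Direct substitution gives 0/0.
Apply L'Hôpital: lim (-5 + 5/(5*w + 1))/(-6*w), still 0/0.
After 2 applications of L'Hôpital's rule the quotient is (-25/(5*w + 1)^2)/(-6); substituting w = 0 gives 25/6.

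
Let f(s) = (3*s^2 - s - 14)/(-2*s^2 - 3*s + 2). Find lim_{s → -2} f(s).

Since s = -2 makes numerator and denominator zero, (s + 2) divides both.
Cancelling it gives (3*s - 7)/(1 - 2*s); now plug in s = -2 to get -13/5.

-13/5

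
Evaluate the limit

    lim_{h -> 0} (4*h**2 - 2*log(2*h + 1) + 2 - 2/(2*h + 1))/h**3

32/3

Substitution gives 0/0; apply L'Hôpital's rule 3 times.
After differentiating numerator and denominator 3 times the quotient is (64*(1 - h)/(2*h + 1)^4)/(6); at h = 0 this is 32/3.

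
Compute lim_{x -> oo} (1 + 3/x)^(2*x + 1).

e^(6)

Let L be the limit and take ln: ln L = lim (2x + 1)·ln(1 + 3/x) = lim (2x + 1)·(3/x + O(1/x²)) = 6.
Hence L = e^(6).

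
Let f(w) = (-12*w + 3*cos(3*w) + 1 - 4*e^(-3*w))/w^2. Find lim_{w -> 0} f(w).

-63/2

Substitution gives 0/0; apply L'Hôpital's rule 2 times.
After differentiating numerator and denominator 2 times the quotient is (-27*cos(3*w) - 36*e^(-3*w))/(2); at w = 0 this is -63/2.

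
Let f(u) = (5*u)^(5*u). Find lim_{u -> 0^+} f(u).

Base → 0⁺ and exponent → 0⁺: a 0^0 form.
Take logs: 5u·ln(5u). This is 0·(−∞); rewriting as ln(5u)/(1/(5u)) and applying L'Hôpital gives 0.
Hence the limit is e^0 = 1.

1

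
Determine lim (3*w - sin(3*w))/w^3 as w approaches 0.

9/2

Direct substitution gives 0/0.
Apply L'Hôpital: lim (3 - 3*cos(3*w))/(3*w^2), still 0/0.
Apply L'Hôpital: lim (9*sin(3*w))/(6*w), still 0/0.
After 3 applications of L'Hôpital's rule the quotient is (27*cos(3*w))/(6); substituting w = 0 gives 9/2.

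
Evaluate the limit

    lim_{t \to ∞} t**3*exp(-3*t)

Write as t^3/e^{3t}, an ∞/∞ form.
Exponential growth dominates any polynomial, so repeated L'Hôpital (or the standard result) gives 0.

0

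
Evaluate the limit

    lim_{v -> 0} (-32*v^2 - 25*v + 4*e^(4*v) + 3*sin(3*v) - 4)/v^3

Substitution gives 0/0; apply L'Hôpital's rule 3 times.
After differentiating numerator and denominator 3 times the quotient is (256*e^(4*v) - 81*cos(3*v))/(6); at v = 0 this is 175/6.

175/6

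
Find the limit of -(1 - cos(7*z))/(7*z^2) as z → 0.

-7/2

Substitution gives 0/0.
Use (1 − cos u)/u² → 1/2 with u = 7z: the limit is 7²/(2·(-7)) = -7/2.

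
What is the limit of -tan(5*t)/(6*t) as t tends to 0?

Substitution gives 0/0.
Since tan(u)/u → 1 as u → 0, tan(5t)/(5t) → 1 and the limit is 5/(-6) = -5/6.

-5/6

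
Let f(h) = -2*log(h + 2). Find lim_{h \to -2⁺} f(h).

As h → -2⁺, h + 2 → 0⁺ and ln(h + 2) → −∞.
Multiplying by -2 gives ∞.

∞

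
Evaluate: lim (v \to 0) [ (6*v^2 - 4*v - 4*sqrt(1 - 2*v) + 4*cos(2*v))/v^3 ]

Substitution gives 0/0; apply L'Hôpital's rule 3 times.
After differentiating numerator and denominator 3 times the quotient is (32*sin(2*v) + 12/(1 - 2*v)^(5/2))/(6); at v = 0 this is 2.

2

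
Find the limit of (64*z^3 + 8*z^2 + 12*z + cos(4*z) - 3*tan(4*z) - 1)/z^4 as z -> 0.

Substitution gives 0/0; apply L'Hôpital's rule 4 times.
After differentiating numerator and denominator 4 times the quotient is (256*cos(4*z) - 18432*tan(4*z)^5 - 30720*tan(4*z)^3 - 12288*tan(4*z))/(24); at z = 0 this is 32/3.

32/3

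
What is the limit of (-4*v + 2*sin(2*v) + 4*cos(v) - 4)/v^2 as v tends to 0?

-2

Substitution gives 0/0; apply L'Hôpital's rule 2 times.
After differentiating numerator and denominator 2 times the quotient is (-4*(4*sin(v) + 1)*cos(v))/(2); at v = 0 this is -2.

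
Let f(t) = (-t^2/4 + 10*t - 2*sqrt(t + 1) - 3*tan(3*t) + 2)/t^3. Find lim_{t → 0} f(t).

Substitution gives 0/0; apply L'Hôpital's rule 3 times.
After differentiating numerator and denominator 3 times the quotient is (3*(864*(t + 1)^(5/2)*(cos(6*t) - 2)/(cos(6*t) + 1)^2 - 1)/(4*(t + 1)^(5/2)))/(6); at t = 0 this is -217/8.

-217/8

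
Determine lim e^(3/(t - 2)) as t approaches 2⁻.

0

As t → 2⁻, 3/(t - 2) → −∞, so e^(3/(t - 2)) → 0.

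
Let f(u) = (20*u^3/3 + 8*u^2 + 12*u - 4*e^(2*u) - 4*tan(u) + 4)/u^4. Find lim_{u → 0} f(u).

-8/3

Substitution gives 0/0; apply L'Hôpital's rule 4 times.
After differentiating numerator and denominator 4 times the quotient is (-64*e^(2*u) - 96*tan(u)^5 - 160*tan(u)^3 - 64*tan(u))/(24); at u = 0 this is -8/3.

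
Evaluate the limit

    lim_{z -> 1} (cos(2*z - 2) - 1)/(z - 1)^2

-2

Direct substitution gives 0/0.
Apply L'Hôpital: lim (-2*sin(2*z - 2))/(2*z - 2), still 0/0.
After 2 applications of L'Hôpital's rule the quotient is (-4*cos(2*z - 2))/(2); substituting z = 1 gives -2.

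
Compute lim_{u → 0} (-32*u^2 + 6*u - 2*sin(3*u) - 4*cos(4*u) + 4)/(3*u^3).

3

Substitution gives 0/0 (the numerator vanishes to order 3).
Expand each term to order u^3: the coefficient of u^3 in -4·cos(4u) is 0 and in -2·sin(3u) is 9.
Lower-order terms cancel with the polynomial part, so the numerator is (9)·u^3 + o(u^3), and the limit is (9)/(3) = 3.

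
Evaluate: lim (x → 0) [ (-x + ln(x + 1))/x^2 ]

-1/2

Direct substitution gives 0/0.
Apply L'Hôpital: lim (-1 + 1/(x + 1))/(2*x), still 0/0.
After 2 applications of L'Hôpital's rule the quotient is (-1/(x + 1)^2)/(2); substituting x = 0 gives -1/2.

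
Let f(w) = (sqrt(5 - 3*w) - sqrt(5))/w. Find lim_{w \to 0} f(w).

Substitution gives 0/0. Multiply numerator and denominator by the conjugate √(5 - 3w) + √5.
The numerator becomes (5 - 3w) − 5 = -3w, so the expression simplifies to -3/(√(5 - 3w) + √5).
Letting w → 0 gives -3/(2√5) = -3*√(5)/10.

-3*√(5)/10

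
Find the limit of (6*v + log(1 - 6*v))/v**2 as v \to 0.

-18

Direct substitution gives 0/0.
Apply L'Hôpital: lim (6 - 6/(1 - 6*v))/(2*v), still 0/0.
After 2 applications of L'Hôpital's rule the quotient is (-36/(1 - 6*v)^2)/(2); substituting v = 0 gives -18.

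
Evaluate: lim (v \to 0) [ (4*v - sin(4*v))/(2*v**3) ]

Direct substitution gives 0/0.
Apply L'Hôpital: lim (4 - 4*cos(4*v))/(6*v^2), still 0/0.
Apply L'Hôpital: lim (16*sin(4*v))/(12*v), still 0/0.
After 3 applications of L'Hôpital's rule the quotient is (64*cos(4*v))/(12); substituting v = 0 gives 16/3.

16/3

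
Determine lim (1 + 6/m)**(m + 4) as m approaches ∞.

The base → 1 and the exponent → ∞: a 1^∞ form.
Take logarithms: (m + 4)·ln(1 + 6/m). Since ln(1+u) ~ u for small u, this behaves like (m)·(6/m) → 6.
So the limit is e^(6).

e^(6)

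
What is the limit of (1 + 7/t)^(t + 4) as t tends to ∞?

e^(7)

The base → 1 and the exponent → ∞: a 1^∞ form.
Take logarithms: (t + 4)·ln(1 + 7/t). Since ln(1+u) ~ u for small u, this behaves like (t)·(7/t) → 7.
So the limit is e^(7).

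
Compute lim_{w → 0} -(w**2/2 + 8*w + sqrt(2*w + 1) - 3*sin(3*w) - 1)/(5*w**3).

Substitution gives 0/0; apply L'Hôpital's rule 3 times.
After differentiating numerator and denominator 3 times the quotient is (81*cos(3*w) + 3/(2*w + 1)^(5/2))/(-30); at w = 0 this is -14/5.

-14/5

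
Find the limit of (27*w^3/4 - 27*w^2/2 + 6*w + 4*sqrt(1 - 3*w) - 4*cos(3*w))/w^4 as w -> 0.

Substitution gives 0/0; apply L'Hôpital's rule 4 times.
After differentiating numerator and denominator 4 times the quotient is (-324*cos(3*w) - 1215/(4*(1 - 3*w)^(7/2)))/(24); at w = 0 this is -837/32.

-837/32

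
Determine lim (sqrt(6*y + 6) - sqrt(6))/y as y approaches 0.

A 0/0 form; rationalise with √(6 + 6y) + √6. This collapses the numerator to 6y, leaving 6/(√(6 + 6y) + √6) → 6/(2√6) = √(6)/2.

√(6)/2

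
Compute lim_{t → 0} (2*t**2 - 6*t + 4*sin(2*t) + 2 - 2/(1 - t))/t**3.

-22/3

Substitution gives 0/0; apply L'Hôpital's rule 3 times.
After differentiating numerator and denominator 3 times the quotient is (-32*cos(2*t) - 12/(t - 1)^4)/(6); at t = 0 this is -22/3.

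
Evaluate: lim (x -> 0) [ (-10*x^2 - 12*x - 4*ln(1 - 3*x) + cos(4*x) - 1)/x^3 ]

36

Substitution gives 0/0 (the numerator vanishes to order 3).
Expand each term to order x^3: the coefficient of x^3 in cos(4x) is 0 and in -4·ln(1 - 3x) is 36.
Lower-order terms cancel with the polynomial part, so the numerator is (36)·x^3 + o(x^3), and the limit is (36)/(1) = 36.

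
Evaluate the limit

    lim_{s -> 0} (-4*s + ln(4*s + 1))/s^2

Direct substitution gives 0/0.
Apply L'Hôpital: lim (-4 + 4/(4*s + 1))/(2*s), still 0/0.
After 2 applications of L'Hôpital's rule the quotient is (-16/(4*s + 1)^2)/(2); substituting s = 0 gives -8.

-8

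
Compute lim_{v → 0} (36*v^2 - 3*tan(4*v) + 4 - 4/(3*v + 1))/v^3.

44

Substitution gives 0/0; apply L'Hôpital's rule 3 times.
After differentiating numerator and denominator 3 times the quotient is (-768*tan(4*v)^2/cos(4*v)^2 - 384/cos(4*v)^4 + 648/(3*v + 1)^4)/(6); at v = 0 this is 44.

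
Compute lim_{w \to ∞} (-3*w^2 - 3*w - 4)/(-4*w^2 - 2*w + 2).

3/4

Numerator and denominator both have degree 2.
Dividing every term by w^2, all lower-order terms vanish and the limit is the ratio of leading coefficients, -3/(-4) = 3/4.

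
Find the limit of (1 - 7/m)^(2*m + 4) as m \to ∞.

The base → 1 and the exponent → ∞: a 1^∞ form.
Take logarithms: (2m + 4)·ln(1 - 7/m). Since ln(1+u) ~ u for small u, this behaves like (2m)·(-7/m) → -14.
So the limit is e^(-14).

e^(-14)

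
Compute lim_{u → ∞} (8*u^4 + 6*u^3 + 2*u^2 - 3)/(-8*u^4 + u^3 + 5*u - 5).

-1

Numerator and denominator both have degree 4.
Dividing every term by u^4, all lower-order terms vanish and the limit is the ratio of leading coefficients, 8/(-8) = -1.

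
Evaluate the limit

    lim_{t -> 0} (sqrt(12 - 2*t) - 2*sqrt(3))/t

A 0/0 form; rationalise with √(12 - 2t) + √12. This collapses the numerator to -2t, leaving -2/(√(12 - 2t) + √12) → -2/(2√12) = -√(3)/6.

-√(3)/6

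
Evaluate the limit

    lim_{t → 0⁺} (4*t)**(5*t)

1

Base → 0⁺ and exponent → 0⁺: a 0^0 form.
Take logs: 5t·ln(4t). This is 0·(−∞); rewriting as ln(4t)/(1/(5t)) and applying L'Hôpital gives 0.
Hence the limit is e^0 = 1.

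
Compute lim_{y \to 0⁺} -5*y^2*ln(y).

0

This is a 0·(−∞) form. Rewrite as -5·ln(y) / y^(−2) and apply L'Hôpital:
the derivative quotient is -5·(1/y) / (−2·y^(−3)) = (5/2)·y^2 → 0.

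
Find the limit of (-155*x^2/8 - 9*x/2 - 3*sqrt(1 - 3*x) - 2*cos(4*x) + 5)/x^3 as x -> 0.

81/16

Substitution gives 0/0; apply L'Hôpital's rule 3 times.
After differentiating numerator and denominator 3 times the quotient is (-128*sin(4*x) + 243/(8*(1 - 3*x)^(5/2)))/(6); at x = 0 this is 81/16.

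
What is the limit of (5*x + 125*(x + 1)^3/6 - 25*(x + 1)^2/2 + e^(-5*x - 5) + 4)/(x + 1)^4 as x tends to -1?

625/24

Direct substitution gives 0/0.
Apply L'Hôpital: lim (-25*x + 125*(x + 1)^2/2 - 5*e^(-5*x - 5) - 20)/(4*(x + 1)^3), still 0/0.
Apply L'Hôpital: lim (125*x + 25*e^(-5*x - 5) + 100)/(12*(x + 1)^2), still 0/0.
Apply L'Hôpital: lim (125 - 125*e^(-5*x - 5))/(24*x + 24), still 0/0.
After 4 applications of L'Hôpital's rule the quotient is (625*e^(-5*x - 5))/(24); substituting x = -1 gives 625/24.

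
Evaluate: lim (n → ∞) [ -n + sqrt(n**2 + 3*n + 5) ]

3/2

An ∞ − ∞ form. Rationalising with the conjugate, the difference becomes (3n + 5) / (√(n^2 + 3*n + 5) + n).
For large n the denominator behaves like 2·n, so the quotient tends to 3/2 = 3/2.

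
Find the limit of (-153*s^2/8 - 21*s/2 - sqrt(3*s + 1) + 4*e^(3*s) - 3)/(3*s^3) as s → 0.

Substitution gives 0/0 (the numerator vanishes to order 3).
Expand each term to order s^3: the coefficient of s^3 in −√(1 + 3s) is -27/16 and in 4·e^(3s) is 18.
Lower-order terms cancel with the polynomial part, so the numerator is (261/16)·s^3 + o(s^3), and the limit is (261/16)/(3) = 87/16.

87/16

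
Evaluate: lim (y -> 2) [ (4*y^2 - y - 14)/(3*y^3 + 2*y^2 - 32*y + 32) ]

Since y = 2 makes numerator and denominator zero, (y - 2) divides both.
Cancelling it gives (4*y + 7)/(3*y^2 + 8*y - 16); now plug in y = 2 to get 5/4.

5/4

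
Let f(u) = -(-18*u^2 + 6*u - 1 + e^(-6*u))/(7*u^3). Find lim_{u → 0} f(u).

36/7

Direct substitution gives 0/0.
Apply L'Hôpital: lim (-36*u + 6 - 6*e^(-6*u))/(-21*u^2), still 0/0.
Apply L'Hôpital: lim (-36 + 36*e^(-6*u))/(-42*u), still 0/0.
After 3 applications of L'Hôpital's rule the quotient is (-216*e^(-6*u))/(-42); substituting u = 0 gives 36/7.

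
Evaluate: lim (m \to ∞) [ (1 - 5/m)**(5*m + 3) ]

e^(-25)

The base → 1 and the exponent → ∞: a 1^∞ form.
Take logarithms: (5m + 3)·ln(1 - 5/m). Since ln(1+u) ~ u for small u, this behaves like (5m)·(-5/m) → -25.
So the limit is e^(-25).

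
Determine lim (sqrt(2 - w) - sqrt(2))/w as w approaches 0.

-√(2)/4

A 0/0 form; rationalise with √(2 - w) + √2. This collapses the numerator to -w, leaving -1/(√(2 - w) + √2) → -1/(2√2) = -√(2)/4.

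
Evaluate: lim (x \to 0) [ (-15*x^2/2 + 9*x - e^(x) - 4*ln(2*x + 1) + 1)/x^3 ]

-65/6

Substitution gives 0/0 (the numerator vanishes to order 3).
Expand each term to order x^3: the coefficient of x^3 in -4·ln(1 + 2x) is -32/3 and in −e^(x) is -1/6.
Lower-order terms cancel with the polynomial part, so the numerator is (-65/6)·x^3 + o(x^3), and the limit is (-65/6)/(1) = -65/6.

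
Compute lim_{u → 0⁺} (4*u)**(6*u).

Base → 0⁺ and exponent → 0⁺: a 0^0 form.
Take logs: 6u·ln(4u). This is 0·(−∞); rewriting as ln(4u)/(1/(6u)) and applying L'Hôpital gives 0.
Hence the limit is e^0 = 1.

1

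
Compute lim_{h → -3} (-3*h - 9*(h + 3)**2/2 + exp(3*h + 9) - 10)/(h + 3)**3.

Direct substitution gives 0/0.
Apply L'Hôpital: lim (-9*h + 3*e^(3*h + 9) - 30)/(3*(h + 3)^2), still 0/0.
Apply L'Hôpital: lim (9*e^(3*h + 9) - 9)/(6*h + 18), still 0/0.
After 3 applications of L'Hôpital's rule the quotient is (27*e^(3*h + 9))/(6); substituting h = -3 gives 9/2.

9/2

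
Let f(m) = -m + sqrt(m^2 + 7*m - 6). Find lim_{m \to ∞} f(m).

7/2

An ∞ − ∞ form. Rationalising with the conjugate, the difference becomes (7m - 6) / (√(m^2 + 7*m - 6) + m).
For large m the denominator behaves like 2·m, so the quotient tends to 7/2 = 7/2.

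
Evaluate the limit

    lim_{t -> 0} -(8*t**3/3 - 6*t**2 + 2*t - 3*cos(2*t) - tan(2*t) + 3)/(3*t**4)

2/3

Substitution gives 0/0; apply L'Hôpital's rule 4 times.
After differentiating numerator and denominator 4 times the quotient is (-48*cos(2*t) - 384*tan(2*t)^5 - 640*tan(2*t)^3 - 256*tan(2*t))/(-72); at t = 0 this is 2/3.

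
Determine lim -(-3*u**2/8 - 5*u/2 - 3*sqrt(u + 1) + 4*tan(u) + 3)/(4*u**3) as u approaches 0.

-55/192

Substitution gives 0/0; apply L'Hôpital's rule 3 times.
After differentiating numerator and denominator 3 times the quotient is (24*tan(u)^2/cos(u)^2 + 8/cos(u)^2 - 9/(8*(u + 1)^(5/2)))/(-24); at u = 0 this is -55/192.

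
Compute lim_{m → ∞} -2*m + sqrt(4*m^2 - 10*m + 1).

An ∞ − ∞ form. Rationalising with the conjugate, the difference becomes (-10m + 1) / (√(4*m^2 - 10*m + 1) + 2m).
For large m the denominator behaves like 2·2m, so the quotient tends to -10/4 = -5/2.

-5/2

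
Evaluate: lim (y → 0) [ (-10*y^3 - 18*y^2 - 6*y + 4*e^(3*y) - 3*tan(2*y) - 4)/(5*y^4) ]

27/10

Substitution gives 0/0; apply L'Hôpital's rule 4 times.
After differentiating numerator and denominator 4 times the quotient is (324*e^(3*y) - 1152*tan(2*y)^5 - 1920*tan(2*y)^3 - 768*tan(2*y))/(120); at y = 0 this is 27/10.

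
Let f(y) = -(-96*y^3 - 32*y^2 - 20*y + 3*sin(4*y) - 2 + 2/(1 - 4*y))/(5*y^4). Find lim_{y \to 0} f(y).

-512/5

Substitution gives 0/0; apply L'Hôpital's rule 4 times.
After differentiating numerator and denominator 4 times the quotient is (768*sin(4*y) - 12288/(4*y - 1)^5)/(-120); at y = 0 this is -512/5.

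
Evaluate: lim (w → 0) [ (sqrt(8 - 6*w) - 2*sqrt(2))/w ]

Substitution gives 0/0. Multiply numerator and denominator by the conjugate √(8 - 6w) + √8.
The numerator becomes (8 - 6w) − 8 = -6w, so the expression simplifies to -6/(√(8 - 6w) + √8).
Letting w → 0 gives -6/(2√8) = -3*√(2)/4.

-3*√(2)/4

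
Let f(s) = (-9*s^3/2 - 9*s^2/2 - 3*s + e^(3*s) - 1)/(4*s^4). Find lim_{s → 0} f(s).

27/32

Direct substitution gives 0/0.
Apply L'Hôpital: lim (-27*s^2/2 - 9*s + 3*e^(3*s) - 3)/(16*s^3), still 0/0.
Apply L'Hôpital: lim (-27*s + 9*e^(3*s) - 9)/(48*s^2), still 0/0.
Apply L'Hôpital: lim (27*e^(3*s) - 27)/(96*s), still 0/0.
After 4 applications of L'Hôpital's rule the quotient is (81*e^(3*s))/(96); substituting s = 0 gives 27/32.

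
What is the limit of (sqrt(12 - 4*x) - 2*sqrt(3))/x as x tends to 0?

-√(3)/3

A 0/0 form; rationalise with √(12 - 4x) + √12. This collapses the numerator to -4x, leaving -4/(√(12 - 4x) + √12) → -4/(2√12) = -√(3)/3.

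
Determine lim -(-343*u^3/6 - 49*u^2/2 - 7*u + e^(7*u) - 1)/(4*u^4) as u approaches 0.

-2401/96

Direct substitution gives 0/0.
Apply L'Hôpital: lim (-343*u^2/2 - 49*u + 7*e^(7*u) - 7)/(-16*u^3), still 0/0.
Apply L'Hôpital: lim (-343*u + 49*e^(7*u) - 49)/(-48*u^2), still 0/0.
Apply L'Hôpital: lim (343*e^(7*u) - 343)/(-96*u), still 0/0.
After 4 applications of L'Hôpital's rule the quotient is (2401*e^(7*u))/(-96); substituting u = 0 gives -2401/96.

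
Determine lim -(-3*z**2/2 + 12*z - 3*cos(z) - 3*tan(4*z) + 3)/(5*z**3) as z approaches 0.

Substitution gives 0/0 (the numerator vanishes to order 3).
Expand each term to order z^3: the coefficient of z^3 in -3·tan(4z) is -64 and in -3·cos(z) is 0.
Lower-order terms cancel with the polynomial part, so the numerator is (-64)·z^3 + o(z^3), and the limit is (-64)/(-5) = 64/5.

64/5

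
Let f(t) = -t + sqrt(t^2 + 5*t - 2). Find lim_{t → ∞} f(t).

5/2

An ∞ − ∞ form. Rationalising with the conjugate, the difference becomes (5t - 2) / (√(t^2 + 5*t - 2) + t).
For large t the denominator behaves like 2·t, so the quotient tends to 5/2 = 5/2.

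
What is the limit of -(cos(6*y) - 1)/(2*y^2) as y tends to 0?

Direct substitution gives 0/0.
Apply L'Hôpital: lim (-6*sin(6*y))/(-4*y), still 0/0.
After 2 applications of L'Hôpital's rule the quotient is (-36*cos(6*y))/(-4); substituting y = 0 gives 9.

9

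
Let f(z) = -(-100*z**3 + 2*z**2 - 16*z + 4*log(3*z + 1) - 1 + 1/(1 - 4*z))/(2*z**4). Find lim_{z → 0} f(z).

-175/2

Substitution gives 0/0; apply L'Hôpital's rule 4 times.
After differentiating numerator and denominator 4 times the quotient is (-6144/(4*z - 1)^5 - 1944/(3*z + 1)^4)/(-48); at z = 0 this is -175/2.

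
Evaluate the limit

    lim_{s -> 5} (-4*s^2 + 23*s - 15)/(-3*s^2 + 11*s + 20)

17/19

Direct substitution gives 0/0, so factor. Both numerator and denominator have (s - 5) as a factor.
After cancelling, the expression reduces to (3 - 4*s)/(-3*s - 4).
Substituting s = 5 gives 17/19.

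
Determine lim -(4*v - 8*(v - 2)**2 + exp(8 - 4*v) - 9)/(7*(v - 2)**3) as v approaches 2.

Direct substitution gives 0/0.
Apply L'Hôpital: lim (-16*v - 4*e^(8 - 4*v) + 36)/(-21*(v - 2)^2), still 0/0.
Apply L'Hôpital: lim (16*e^(8 - 4*v) - 16)/(84 - 42*v), still 0/0.
After 3 applications of L'Hôpital's rule the quotient is (-64*e^(8 - 4*v))/(-42); substituting v = 2 gives 32/21.

32/21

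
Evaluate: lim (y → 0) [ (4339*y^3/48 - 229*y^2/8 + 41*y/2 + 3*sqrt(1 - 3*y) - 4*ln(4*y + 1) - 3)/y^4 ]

Substitution gives 0/0; apply L'Hôpital's rule 4 times.
After differentiating numerator and denominator 4 times the quotient is (6144/(4*y + 1)^4 - 3645/(16*(1 - 3*y)^(7/2)))/(24); at y = 0 this is 31553/128.

31553/128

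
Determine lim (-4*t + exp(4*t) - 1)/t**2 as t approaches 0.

8

Direct substitution gives 0/0.
Apply L'Hôpital: lim (4*e^(4*t) - 4)/(2*t), still 0/0.
After 2 applications of L'Hôpital's rule the quotient is (16*e^(4*t))/(2); substituting t = 0 gives 8.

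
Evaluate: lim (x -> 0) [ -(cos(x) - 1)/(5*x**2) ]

Direct substitution gives 0/0.
Apply L'Hôpital: lim (-sin(x))/(-10*x), still 0/0.
After 2 applications of L'Hôpital's rule the quotient is (-cos(x))/(-10); substituting x = 0 gives 1/10.

1/10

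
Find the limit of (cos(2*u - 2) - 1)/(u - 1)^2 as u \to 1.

Direct substitution gives 0/0.
Apply L'Hôpital: lim (-2*sin(2*u - 2))/(2*u - 2), still 0/0.
After 2 applications of L'Hôpital's rule the quotient is (-4*cos(2*u - 2))/(2); substituting u = 1 gives -2.

-2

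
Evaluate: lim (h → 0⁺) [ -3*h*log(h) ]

0

This is a 0·(−∞) form. Rewrite as -3·ln(h) / h^(−1) and apply L'Hôpital:
the derivative quotient is -3·(1/h) / (−1·h^(−2)) = (3/1)·h^1 → 0.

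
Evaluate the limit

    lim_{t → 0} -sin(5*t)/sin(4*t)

Substitution gives 0/0.
Divide numerator and denominator by t: sin(5t)/t → 5 and sin(4t)/t → 4, so the limit is -1·5/4 = -5/4.

-5/4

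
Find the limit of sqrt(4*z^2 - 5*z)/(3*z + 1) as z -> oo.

For large |z|, √(4*z^2 - 5*z) ≈ √4·|z| and the denominator ≈ 3z.
Since z → +∞, |z| = z, giving √4/(3) = 2/3.

2/3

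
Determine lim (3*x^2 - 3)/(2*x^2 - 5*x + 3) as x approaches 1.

-6

Direct substitution gives 0/0, so factor. Both numerator and denominator have (x - 1) as a factor.
After cancelling, the expression reduces to (3*x + 3)/(2*x - 3).
Substituting x = 1 gives -6.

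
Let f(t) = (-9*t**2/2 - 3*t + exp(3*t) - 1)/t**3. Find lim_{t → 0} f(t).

Direct substitution gives 0/0.
Apply L'Hôpital: lim (-9*t + 3*e^(3*t) - 3)/(3*t^2), still 0/0.
Apply L'Hôpital: lim (9*e^(3*t) - 9)/(6*t), still 0/0.
After 3 applications of L'Hôpital's rule the quotient is (27*e^(3*t))/(6); substituting t = 0 gives 9/2.

9/2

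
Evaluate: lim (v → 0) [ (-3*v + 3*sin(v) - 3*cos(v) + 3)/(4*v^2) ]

3/8

Substitution gives 0/0; apply L'Hôpital's rule 2 times.
After differentiating numerator and denominator 2 times the quotient is (3*sqrt(2)*cos(v + pi/4))/(8); at v = 0 this is 3/8.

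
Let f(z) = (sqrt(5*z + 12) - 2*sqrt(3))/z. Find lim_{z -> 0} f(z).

Substitution gives 0/0. Multiply numerator and denominator by the conjugate √(12 + 5z) + √12.
The numerator becomes (12 + 5z) − 12 = 5z, so the expression simplifies to 5/(√(12 + 5z) + √12).
Letting z → 0 gives 5/(2√12) = 5*√(3)/12.

5*√(3)/12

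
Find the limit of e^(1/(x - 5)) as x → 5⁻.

0

As x → 5⁻, 1/(x - 5) → −∞, so e^(1/(x - 5)) → 0.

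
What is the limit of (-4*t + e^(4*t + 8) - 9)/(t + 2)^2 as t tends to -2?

Direct substitution gives 0/0.
Apply L'Hôpital: lim (4*e^(4*t + 8) - 4)/(2*t + 4), still 0/0.
After 2 applications of L'Hôpital's rule the quotient is (16*e^(4*t + 8))/(2); substituting t = -2 gives 8.

8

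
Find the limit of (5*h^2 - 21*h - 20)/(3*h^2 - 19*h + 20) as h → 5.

Since h = 5 makes numerator and denominator zero, (h - 5) divides both.
Cancelling it gives (5*h + 4)/(3*h - 4); now plug in h = 5 to get 29/11.

29/11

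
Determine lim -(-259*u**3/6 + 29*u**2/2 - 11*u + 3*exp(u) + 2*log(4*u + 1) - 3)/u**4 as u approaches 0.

1023/8

Substitution gives 0/0 (the numerator vanishes to order 4).
Expand each term to order u^4: the coefficient of u^4 in 2·ln(1 + 4u) is -128 and in 3·e^(u) is 1/8.
Lower-order terms cancel with the polynomial part, so the numerator is (-1023/8)·u^4 + o(u^4), and the limit is (-1023/8)/(-1) = 1023/8.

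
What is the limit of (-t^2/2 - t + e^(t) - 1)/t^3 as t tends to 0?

Direct substitution gives 0/0.
Apply L'Hôpital: lim (-t + e^(t) - 1)/(3*t^2), still 0/0.
Apply L'Hôpital: lim (e^(t) - 1)/(6*t), still 0/0.
After 3 applications of L'Hôpital's rule the quotient is (e^(t))/(6); substituting t = 0 gives 1/6.

1/6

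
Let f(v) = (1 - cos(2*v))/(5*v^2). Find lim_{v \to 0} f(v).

2/5

Substitution gives 0/0.
Use (1 − cos u)/u² → 1/2 with u = 2v: the limit is 2²/(2·5) = 2/5.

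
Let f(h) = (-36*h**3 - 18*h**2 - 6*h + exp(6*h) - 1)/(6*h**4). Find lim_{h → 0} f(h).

9

Direct substitution gives 0/0.
Apply L'Hôpital: lim (-108*h^2 - 36*h + 6*e^(6*h) - 6)/(24*h^3), still 0/0.
Apply L'Hôpital: lim (-216*h + 36*e^(6*h) - 36)/(72*h^2), still 0/0.
Apply L'Hôpital: lim (216*e^(6*h) - 216)/(144*h), still 0/0.
After 4 applications of L'Hôpital's rule the quotient is (1296*e^(6*h))/(144); substituting h = 0 gives 9.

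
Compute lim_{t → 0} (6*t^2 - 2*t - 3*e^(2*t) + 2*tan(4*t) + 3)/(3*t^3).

116/9

Substitution gives 0/0 (the numerator vanishes to order 3).
Expand each term to order t^3: the coefficient of t^3 in 2·tan(4t) is 128/3 and in -3·e^(2t) is -4.
Lower-order terms cancel with the polynomial part, so the numerator is (116/3)·t^3 + o(t^3), and the limit is (116/3)/(3) = 116/9.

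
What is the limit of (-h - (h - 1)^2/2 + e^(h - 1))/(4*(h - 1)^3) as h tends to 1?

Direct substitution gives 0/0.
Apply L'Hôpital: lim (-h + e^(h - 1))/(12*(h - 1)^2), still 0/0.
Apply L'Hôpital: lim (e^(h - 1) - 1)/(24*h - 24), still 0/0.
After 3 applications of L'Hôpital's rule the quotient is (e^(h - 1))/(24); substituting h = 1 gives 1/24.

1/24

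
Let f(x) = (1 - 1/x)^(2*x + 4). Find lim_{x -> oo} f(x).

Write it as [(1 - 1/x)^x]^(2) · (1 - 1/x)^(4). The bracketed term tends to e^(-1) and the second factor to 1, so the limit is e^(-2).

e^(-2)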